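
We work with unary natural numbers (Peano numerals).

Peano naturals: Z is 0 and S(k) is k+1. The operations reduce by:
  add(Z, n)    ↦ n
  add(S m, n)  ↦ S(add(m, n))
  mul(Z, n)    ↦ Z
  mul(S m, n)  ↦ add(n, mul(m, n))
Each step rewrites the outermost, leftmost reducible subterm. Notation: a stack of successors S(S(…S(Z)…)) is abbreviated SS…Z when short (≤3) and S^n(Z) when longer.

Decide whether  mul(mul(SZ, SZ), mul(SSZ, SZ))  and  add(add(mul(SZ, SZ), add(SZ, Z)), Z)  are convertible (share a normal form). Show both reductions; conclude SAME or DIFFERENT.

Answer: SAME — A ⇓ SSZ, B ⇓ SSZ

Reduction:
Term A:
  start: mul(mul(SZ, SZ), mul(SSZ, SZ))
  [1] mul(add(SZ, mul(Z, SZ)), mul(SSZ, SZ))
  [2] mul(S(add(Z, mul(Z, SZ))), mul(SSZ, SZ))
  [3] add(mul(SSZ, SZ), mul(add(Z, mul(Z, SZ)), mul(SSZ, SZ)))
  [4] add(add(SZ, mul(SZ, SZ)), mul(add(Z, mul(Z, SZ)), mul(SSZ, SZ)))
  [5] add(S(add(Z, mul(SZ, SZ))), mul(add(Z, mul(Z, SZ)), mul(SSZ, SZ)))
  [6] S(add(add(Z, mul(SZ, SZ)), mul(add(Z, mul(Z, SZ)), mul(SSZ, SZ))))
  [7] S(add(mul(SZ, SZ), mul(add(Z, mul(Z, SZ)), mul(SSZ, SZ))))
  [8] S(add(add(SZ, mul(Z, SZ)), mul(add(Z, mul(Z, SZ)), mul(SSZ, SZ))))
  [9] S(add(S(add(Z, mul(Z, SZ))), mul(add(Z, mul(Z, SZ)), mul(SSZ, SZ))))
  [10] S(S(add(add(Z, mul(Z, SZ)), mul(add(Z, mul(Z, SZ)), mul(SSZ, SZ)))))
  [11] S(S(add(mul(Z, SZ), mul(add(Z, mul(Z, SZ)), mul(SSZ, SZ)))))
  [12] S(S(add(Z, mul(add(Z, mul(Z, SZ)), mul(SSZ, SZ)))))
  [13] S(S(mul(add(Z, mul(Z, SZ)), mul(SSZ, SZ))))
  [14] S(S(mul(mul(Z, SZ), mul(SSZ, SZ))))
  [15] S(S(mul(Z, mul(SSZ, SZ))))
  [16] SSZ

Term B:
  start: add(add(mul(SZ, SZ), add(SZ, Z)), Z)
  [1] add(add(add(SZ, mul(Z, SZ)), add(SZ, Z)), Z)
  [2] add(add(S(add(Z, mul(Z, SZ))), add(SZ, Z)), Z)
  [3] add(S(add(add(Z, mul(Z, SZ)), add(SZ, Z))), Z)
  [4] S(add(add(add(Z, mul(Z, SZ)), add(SZ, Z)), Z))
  [5] S(add(add(mul(Z, SZ), add(SZ, Z)), Z))
  [6] S(add(add(Z, add(SZ, Z)), Z))
  [7] S(add(add(SZ, Z), Z))
  [8] S(add(S(add(Z, Z)), Z))
  [9] S(S(add(add(Z, Z), Z)))
  [10] S(S(add(Z, Z)))
  [11] SSZ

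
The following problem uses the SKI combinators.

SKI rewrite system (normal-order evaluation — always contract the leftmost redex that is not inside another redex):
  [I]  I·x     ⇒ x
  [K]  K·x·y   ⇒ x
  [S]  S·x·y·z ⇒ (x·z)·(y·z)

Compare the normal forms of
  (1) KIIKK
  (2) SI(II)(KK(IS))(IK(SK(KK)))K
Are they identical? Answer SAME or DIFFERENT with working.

Answer: SAME — A ⇓ KK, B ⇓ KK

Reduction:
Term A:
  start: KIIKK
  step 1: IKK
  step 2: KK

Term B:
  start: SI(II)(KK(IS))(IK(SK(KK)))K
  step 1: I(KK(IS))(II(KK(IS)))(IK(SK(KK)))K
  step 2: KK(IS)(II(KK(IS)))(IK(SK(KK)))K
  step 3: K(II(KK(IS)))(IK(SK(KK)))K
  step 4: II(KK(IS))K
  step 5: I(KK(IS))K
  step 6: KK(IS)K
  step 7: KK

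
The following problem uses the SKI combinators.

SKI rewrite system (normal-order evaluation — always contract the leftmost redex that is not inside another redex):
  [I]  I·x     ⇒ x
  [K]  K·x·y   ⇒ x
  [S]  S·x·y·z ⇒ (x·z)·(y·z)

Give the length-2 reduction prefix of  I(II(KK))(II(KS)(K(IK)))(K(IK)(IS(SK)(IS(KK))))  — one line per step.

  start: I(II(KK))(II(KS)(K(IK)))(K(IK)(IS(SK)(IS(KK))))
  →1  II(KK)(II(KS)(K(IK)))(K(IK)(IS(SK)(IS(KK))))
  →2  I(KK)(II(KS)(K(IK)))(K(IK)(IS(SK)(IS(KK))))

Answer: after 2 steps: I(KK)(II(KS)(K(IK)))(K(IK)(IS(SK)(IS(KK))))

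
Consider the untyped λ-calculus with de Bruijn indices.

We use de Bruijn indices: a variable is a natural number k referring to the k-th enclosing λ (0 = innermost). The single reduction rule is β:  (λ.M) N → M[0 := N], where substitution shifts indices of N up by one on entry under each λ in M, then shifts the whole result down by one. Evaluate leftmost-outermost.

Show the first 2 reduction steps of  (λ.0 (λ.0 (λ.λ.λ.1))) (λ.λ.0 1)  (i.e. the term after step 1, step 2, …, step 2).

Answer: after 2 steps: λ.0 (λ.0 (λ.λ.λ.1))

Reduction:
  start: (λ.0 (λ.0 (λ.λ.λ.1))) (λ.λ.0 1)
  step 1: (λ.λ.0 1) (λ.0 (λ.λ.λ.1))
  step 2: λ.0 (λ.0 (λ.λ.λ.1))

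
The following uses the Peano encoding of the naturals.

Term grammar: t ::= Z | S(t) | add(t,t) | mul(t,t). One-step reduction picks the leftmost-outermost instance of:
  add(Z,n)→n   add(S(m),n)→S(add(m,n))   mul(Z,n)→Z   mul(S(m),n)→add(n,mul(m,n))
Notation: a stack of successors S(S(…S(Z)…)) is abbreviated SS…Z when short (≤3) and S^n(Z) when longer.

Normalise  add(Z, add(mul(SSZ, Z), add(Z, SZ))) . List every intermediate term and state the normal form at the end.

  start: add(Z, add(mul(SSZ, Z), add(Z, SZ)))
  →1  add(mul(SSZ, Z), add(Z, SZ))
  →2  add(add(Z, mul(SZ, Z)), add(Z, SZ))
  →3  add(mul(SZ, Z), add(Z, SZ))
  →4  add(add(Z, mul(Z, Z)), add(Z, SZ))
  →5  add(mul(Z, Z), add(Z, SZ))
  →6  add(Z, add(Z, SZ))
  →7  add(Z, SZ)
  →8  SZ

Answer: normal form = SZ  (in 8 steps)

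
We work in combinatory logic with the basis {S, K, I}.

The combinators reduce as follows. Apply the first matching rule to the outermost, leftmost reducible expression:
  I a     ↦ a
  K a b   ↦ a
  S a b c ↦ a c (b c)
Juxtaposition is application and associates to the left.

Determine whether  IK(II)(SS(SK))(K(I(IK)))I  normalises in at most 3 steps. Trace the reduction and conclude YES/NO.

  start: IK(II)(SS(SK))(K(I(IK)))I
  step 1: K(II)(SS(SK))(K(I(IK)))I
  step 2: II(K(I(IK)))I
  step 3: I(K(I(IK)))I

Answer: NO — after 3 steps the term is I(K(I(IK)))I, not yet normal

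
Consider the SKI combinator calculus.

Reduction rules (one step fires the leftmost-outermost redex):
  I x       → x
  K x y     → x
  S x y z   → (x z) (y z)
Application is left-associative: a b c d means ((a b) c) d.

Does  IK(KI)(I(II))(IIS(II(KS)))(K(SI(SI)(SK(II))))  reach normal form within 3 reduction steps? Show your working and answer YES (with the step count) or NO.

  start: IK(KI)(I(II))(IIS(II(KS)))(K(SI(SI)(SK(II))))
  [1] K(KI)(I(II))(IIS(II(KS)))(K(SI(SI)(SK(II))))
  [2] KI(IIS(II(KS)))(K(SI(SI)(SK(II))))
  [3] I(K(SI(SI)(SK(II))))

Answer: NO — after 3 steps the term is I(K(SI(SI)(SK(II)))), not yet normal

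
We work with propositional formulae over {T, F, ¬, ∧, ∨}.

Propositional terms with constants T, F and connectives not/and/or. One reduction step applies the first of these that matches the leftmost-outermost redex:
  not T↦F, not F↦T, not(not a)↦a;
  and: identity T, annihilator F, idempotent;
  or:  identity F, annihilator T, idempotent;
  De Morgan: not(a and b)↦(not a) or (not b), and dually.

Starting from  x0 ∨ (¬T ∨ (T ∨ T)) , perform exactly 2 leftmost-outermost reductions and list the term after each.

  start: x0 ∨ (¬T ∨ (T ∨ T))
  step 1: x0 ∨ (F ∨ (T ∨ T))
  step 2: x0 ∨ (T ∨ T)

Answer: after 2 steps: x0 ∨ (T ∨ T)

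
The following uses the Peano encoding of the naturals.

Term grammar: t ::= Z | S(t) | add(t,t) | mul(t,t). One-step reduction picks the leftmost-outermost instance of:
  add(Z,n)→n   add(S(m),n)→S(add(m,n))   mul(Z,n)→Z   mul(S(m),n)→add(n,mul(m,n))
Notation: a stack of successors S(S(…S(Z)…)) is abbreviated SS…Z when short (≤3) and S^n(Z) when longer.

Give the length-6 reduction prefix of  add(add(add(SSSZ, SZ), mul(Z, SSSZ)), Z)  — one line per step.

  start: add(add(add(SSSZ, SZ), mul(Z, SSSZ)), Z)
  →1  add(add(S(add(SSZ, SZ)), mul(Z, SSSZ)), Z)
  →2  add(S(add(add(SSZ, SZ), mul(Z, SSSZ))), Z)
  →3  S(add(add(add(SSZ, SZ), mul(Z, SSSZ)), Z))
  →4  S(add(add(S(add(SZ, SZ)), mul(Z, SSSZ)), Z))
  →5  S(add(S(add(add(SZ, SZ), mul(Z, SSSZ))), Z))
  →6  S(S(add(add(add(SZ, SZ), mul(Z, SSSZ)), Z)))

Answer: after 6 steps: S(S(add(add(add(SZ, SZ), mul(Z, SSSZ)), Z)))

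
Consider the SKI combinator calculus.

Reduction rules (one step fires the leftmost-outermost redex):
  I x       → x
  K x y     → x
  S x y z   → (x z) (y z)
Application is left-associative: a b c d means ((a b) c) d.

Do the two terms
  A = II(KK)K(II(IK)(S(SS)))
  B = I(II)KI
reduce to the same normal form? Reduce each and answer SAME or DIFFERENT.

Answer: DIFFERENT — A ⇓ K(K(S(SS))), B ⇓ KI

Derivation:
Term A:
  start: II(KK)K(II(IK)(S(SS)))
  →1  I(KK)K(II(IK)(S(SS)))
  →2  KKK(II(IK)(S(SS)))
  →3  K(II(IK)(S(SS)))
  →4  K(I(IK)(S(SS)))
  →5  K(IK(S(SS)))
  →6  K(K(S(SS)))

Term B:
  start: I(II)KI
  →1  IIKI
  →2  IKI
  →3  KI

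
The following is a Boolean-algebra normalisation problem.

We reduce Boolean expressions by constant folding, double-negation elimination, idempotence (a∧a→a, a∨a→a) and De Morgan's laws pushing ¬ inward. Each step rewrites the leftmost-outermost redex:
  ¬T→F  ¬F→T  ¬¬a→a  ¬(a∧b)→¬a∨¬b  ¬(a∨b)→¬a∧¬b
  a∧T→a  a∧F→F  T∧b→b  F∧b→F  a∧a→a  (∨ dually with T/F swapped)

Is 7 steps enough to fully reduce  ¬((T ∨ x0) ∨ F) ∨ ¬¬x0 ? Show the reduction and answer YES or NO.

  start: ¬((T ∨ x0) ∨ F) ∨ ¬¬x0
  [1] (¬(T ∨ x0) ∧ ¬F) ∨ ¬¬x0
  [2] ((¬T ∧ ¬x0) ∧ ¬F) ∨ ¬¬x0
  [3] ((F ∧ ¬x0) ∧ ¬F) ∨ ¬¬x0
  [4] (F ∧ ¬F) ∨ ¬¬x0
  [5] F ∨ ¬¬x0
  [6] ¬¬x0
  [7] x0

Answer: YES — reaches normal form x0 in 7 ≤ 7 steps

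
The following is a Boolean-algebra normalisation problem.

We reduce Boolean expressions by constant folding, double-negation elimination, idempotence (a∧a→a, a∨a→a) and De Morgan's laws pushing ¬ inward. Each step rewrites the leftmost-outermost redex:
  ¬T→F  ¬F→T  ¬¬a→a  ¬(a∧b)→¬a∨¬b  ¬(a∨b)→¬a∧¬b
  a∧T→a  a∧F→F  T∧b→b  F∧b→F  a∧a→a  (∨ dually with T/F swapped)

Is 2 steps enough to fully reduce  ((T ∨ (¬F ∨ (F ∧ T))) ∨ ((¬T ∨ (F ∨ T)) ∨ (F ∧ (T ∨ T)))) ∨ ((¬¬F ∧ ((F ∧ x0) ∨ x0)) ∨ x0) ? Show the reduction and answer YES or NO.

Answer: NO — after 2 steps the term is T ∨ ((¬¬F ∧ ((F ∧ x0) ∨ x0)) ∨ x0), not yet normal

Working:
  start: ((T ∨ (¬F ∨ (F ∧ T))) ∨ ((¬T ∨ (F ∨ T)) ∨ (F ∧ (T ∨ T)))) ∨ ((¬¬F ∧ ((F ∧ x0) ∨ x0)) ∨ x0)
  step 1: (T ∨ ((¬T ∨ (F ∨ T)) ∨ (F ∧ (T ∨ T)))) ∨ ((¬¬F ∧ ((F ∧ x0) ∨ x0)) ∨ x0)
  step 2: T ∨ ((¬¬F ∧ ((F ∧ x0) ∨ x0)) ∨ x0)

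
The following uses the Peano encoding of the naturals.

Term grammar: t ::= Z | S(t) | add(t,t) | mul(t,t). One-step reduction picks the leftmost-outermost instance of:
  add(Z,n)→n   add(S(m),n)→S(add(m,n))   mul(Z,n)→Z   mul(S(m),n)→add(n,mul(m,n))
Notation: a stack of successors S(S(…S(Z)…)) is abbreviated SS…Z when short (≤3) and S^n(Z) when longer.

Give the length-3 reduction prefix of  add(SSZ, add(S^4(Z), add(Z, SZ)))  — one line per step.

  start: add(SSZ, add(S^4(Z), add(Z, SZ)))
  →1  S(add(SZ, add(S^4(Z), add(Z, SZ))))
  →2  S(S(add(Z, add(S^4(Z), add(Z, SZ)))))
  →3  S(S(add(S^4(Z), add(Z, SZ))))

Answer: after 3 steps: S(S(add(S^4(Z), add(Z, SZ))))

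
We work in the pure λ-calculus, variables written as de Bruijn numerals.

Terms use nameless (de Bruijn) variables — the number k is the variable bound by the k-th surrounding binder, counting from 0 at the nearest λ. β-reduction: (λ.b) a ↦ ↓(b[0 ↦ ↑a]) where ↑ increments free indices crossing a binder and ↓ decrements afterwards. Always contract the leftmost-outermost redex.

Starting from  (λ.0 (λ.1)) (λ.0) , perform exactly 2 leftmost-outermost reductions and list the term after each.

Answer: after 2 steps: λ.λ.0

Derivation:
  start: (λ.0 (λ.1)) (λ.0)
  →1  (λ.0) (λ.λ.0)
  →2  λ.λ.0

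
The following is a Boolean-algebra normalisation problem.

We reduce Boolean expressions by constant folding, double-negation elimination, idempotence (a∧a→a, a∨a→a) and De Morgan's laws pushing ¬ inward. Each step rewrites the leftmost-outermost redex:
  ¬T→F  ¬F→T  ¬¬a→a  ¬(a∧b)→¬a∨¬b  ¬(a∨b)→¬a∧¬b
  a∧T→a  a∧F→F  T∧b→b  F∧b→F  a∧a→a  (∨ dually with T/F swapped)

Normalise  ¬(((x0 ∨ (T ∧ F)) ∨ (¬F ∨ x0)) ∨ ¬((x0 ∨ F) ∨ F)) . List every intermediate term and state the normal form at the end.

Answer: normal form = F  (in 13 steps)

Derivation:
  start: ¬(((x0 ∨ (T ∧ F)) ∨ (¬F ∨ x0)) ∨ ¬((x0 ∨ F) ∨ F))
  [1] ¬((x0 ∨ (T ∧ F)) ∨ (¬F ∨ x0)) ∧ ¬¬((x0 ∨ F) ∨ F)
  [2] (¬(x0 ∨ (T ∧ F)) ∧ ¬(¬F ∨ x0)) ∧ ¬¬((x0 ∨ F) ∨ F)
  [3] ((¬x0 ∧ ¬(T ∧ F)) ∧ ¬(¬F ∨ x0)) ∧ ¬¬((x0 ∨ F) ∨ F)
  [4] ((¬x0 ∧ (¬T ∨ ¬F)) ∧ ¬(¬F ∨ x0)) ∧ ¬¬((x0 ∨ F) ∨ F)
  [5] ((¬x0 ∧ (F ∨ ¬F)) ∧ ¬(¬F ∨ x0)) ∧ ¬¬((x0 ∨ F) ∨ F)
  [6] ((¬x0 ∧ ¬F) ∧ ¬(¬F ∨ x0)) ∧ ¬¬((x0 ∨ F) ∨ F)
  [7] ((¬x0 ∧ T) ∧ ¬(¬F ∨ x0)) ∧ ¬¬((x0 ∨ F) ∨ F)
  [8] (¬x0 ∧ ¬(¬F ∨ x0)) ∧ ¬¬((x0 ∨ F) ∨ F)
  [9] (¬x0 ∧ (¬¬F ∧ ¬x0)) ∧ ¬¬((x0 ∨ F) ∨ F)
  [10] (¬x0 ∧ (F ∧ ¬x0)) ∧ ¬¬((x0 ∨ F) ∨ F)
  [11] (¬x0 ∧ F) ∧ ¬¬((x0 ∨ F) ∨ F)
  [12] F ∧ ¬¬((x0 ∨ F) ∨ F)
  [13] F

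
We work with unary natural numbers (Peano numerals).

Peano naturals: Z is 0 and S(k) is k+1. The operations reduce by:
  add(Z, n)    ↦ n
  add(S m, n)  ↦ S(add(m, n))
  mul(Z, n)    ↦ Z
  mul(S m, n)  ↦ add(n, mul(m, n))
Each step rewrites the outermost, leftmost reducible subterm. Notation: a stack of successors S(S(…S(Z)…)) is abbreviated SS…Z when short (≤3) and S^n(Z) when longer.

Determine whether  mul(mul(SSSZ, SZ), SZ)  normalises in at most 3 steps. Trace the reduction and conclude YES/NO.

  start: mul(mul(SSSZ, SZ), SZ)
  [1] mul(add(SZ, mul(SSZ, SZ)), SZ)
  [2] mul(S(add(Z, mul(SSZ, SZ))), SZ)
  [3] add(SZ, mul(add(Z, mul(SSZ, SZ)), SZ))

Answer: NO — after 3 steps the term is add(SZ, mul(add(Z, mul(SSZ, SZ)), SZ)), not yet normal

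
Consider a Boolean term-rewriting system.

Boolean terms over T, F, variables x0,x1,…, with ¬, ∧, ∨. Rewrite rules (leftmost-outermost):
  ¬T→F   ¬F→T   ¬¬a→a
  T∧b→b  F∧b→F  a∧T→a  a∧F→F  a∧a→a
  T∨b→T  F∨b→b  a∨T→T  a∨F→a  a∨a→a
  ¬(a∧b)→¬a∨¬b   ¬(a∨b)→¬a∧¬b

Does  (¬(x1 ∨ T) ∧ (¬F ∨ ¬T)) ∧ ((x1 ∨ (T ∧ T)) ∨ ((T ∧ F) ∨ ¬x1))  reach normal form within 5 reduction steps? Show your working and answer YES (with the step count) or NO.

  start: (¬(x1 ∨ T) ∧ (¬F ∨ ¬T)) ∧ ((x1 ∨ (T ∧ T)) ∨ ((T ∧ F) ∨ ¬x1))
  →1  ((¬x1 ∧ ¬T) ∧ (¬F ∨ ¬T)) ∧ ((x1 ∨ (T ∧ T)) ∨ ((T ∧ F) ∨ ¬x1))
  →2  ((¬x1 ∧ F) ∧ (¬F ∨ ¬T)) ∧ ((x1 ∨ (T ∧ T)) ∨ ((T ∧ F) ∨ ¬x1))
  →3  (F ∧ (¬F ∨ ¬T)) ∧ ((x1 ∨ (T ∧ T)) ∨ ((T ∧ F) ∨ ¬x1))
  →4  F ∧ ((x1 ∨ (T ∧ T)) ∨ ((T ∧ F) ∨ ¬x1))
  →5  F

Answer: YES — reaches normal form F in 5 ≤ 5 steps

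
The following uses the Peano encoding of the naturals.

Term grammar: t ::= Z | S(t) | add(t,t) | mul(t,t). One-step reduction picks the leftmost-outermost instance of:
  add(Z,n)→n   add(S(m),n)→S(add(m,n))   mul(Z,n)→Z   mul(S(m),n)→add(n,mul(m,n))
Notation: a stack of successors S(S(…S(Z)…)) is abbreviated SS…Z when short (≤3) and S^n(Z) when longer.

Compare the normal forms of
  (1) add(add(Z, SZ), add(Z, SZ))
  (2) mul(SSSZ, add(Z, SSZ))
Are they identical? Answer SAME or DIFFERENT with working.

Term A:
  start: add(add(Z, SZ), add(Z, SZ))
  →1  add(SZ, add(Z, SZ))
  →2  S(add(Z, add(Z, SZ)))
  →3  S(add(Z, SZ))
  →4  SSZ

Term B:
  start: mul(SSSZ, add(Z, SSZ))
  →1  add(add(Z, SSZ), mul(SSZ, add(Z, SSZ)))
  →2  add(SSZ, mul(SSZ, add(Z, SSZ)))
  →3  S(add(SZ, mul(SSZ, add(Z, SSZ))))
  →4  S(S(add(Z, mul(SSZ, add(Z, SSZ)))))
  →5  S(S(mul(SSZ, add(Z, SSZ))))
  →6  S(S(add(add(Z, SSZ), mul(SZ, add(Z, SSZ)))))
  →7  S(S(add(SSZ, mul(SZ, add(Z, SSZ)))))
  →8  S(S(S(add(SZ, mul(SZ, add(Z, SSZ))))))
  →9  S(S(S(S(add(Z, mul(SZ, add(Z, SSZ)))))))
  →10  S(S(S(S(mul(SZ, add(Z, SSZ))))))
  →11  S(S(S(S(add(add(Z, SSZ), mul(Z, add(Z, SSZ)))))))
  →12  S(S(S(S(add(SSZ, mul(Z, add(Z, SSZ)))))))
  →13  S(S(S(S(S(add(SZ, mul(Z, add(Z, SSZ))))))))
  →14  S(S(S(S(S(S(add(Z, mul(Z, add(Z, SSZ)))))))))
  →15  S(S(S(S(S(S(mul(Z, add(Z, SSZ))))))))
  →16  S^6(Z)

Answer: DIFFERENT — A ⇓ SSZ, B ⇓ S^6(Z)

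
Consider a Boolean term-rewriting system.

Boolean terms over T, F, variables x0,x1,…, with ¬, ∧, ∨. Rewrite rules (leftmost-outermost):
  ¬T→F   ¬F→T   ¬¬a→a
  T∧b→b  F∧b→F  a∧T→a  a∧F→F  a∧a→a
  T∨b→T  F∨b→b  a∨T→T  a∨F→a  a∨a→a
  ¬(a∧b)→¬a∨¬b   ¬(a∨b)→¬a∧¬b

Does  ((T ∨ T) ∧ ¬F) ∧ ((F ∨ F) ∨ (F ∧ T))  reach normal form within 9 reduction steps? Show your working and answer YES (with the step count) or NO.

  start: ((T ∨ T) ∧ ¬F) ∧ ((F ∨ F) ∨ (F ∧ T))
  →1  (T ∧ ¬F) ∧ ((F ∨ F) ∨ (F ∧ T))
  →2  ¬F ∧ ((F ∨ F) ∨ (F ∧ T))
  →3  T ∧ ((F ∨ F) ∨ (F ∧ T))
  →4  (F ∨ F) ∨ (F ∧ T)
  →5  F ∨ (F ∧ T)
  →6  F ∧ T
  →7  F

Answer: YES — reaches normal form F in 7 ≤ 9 steps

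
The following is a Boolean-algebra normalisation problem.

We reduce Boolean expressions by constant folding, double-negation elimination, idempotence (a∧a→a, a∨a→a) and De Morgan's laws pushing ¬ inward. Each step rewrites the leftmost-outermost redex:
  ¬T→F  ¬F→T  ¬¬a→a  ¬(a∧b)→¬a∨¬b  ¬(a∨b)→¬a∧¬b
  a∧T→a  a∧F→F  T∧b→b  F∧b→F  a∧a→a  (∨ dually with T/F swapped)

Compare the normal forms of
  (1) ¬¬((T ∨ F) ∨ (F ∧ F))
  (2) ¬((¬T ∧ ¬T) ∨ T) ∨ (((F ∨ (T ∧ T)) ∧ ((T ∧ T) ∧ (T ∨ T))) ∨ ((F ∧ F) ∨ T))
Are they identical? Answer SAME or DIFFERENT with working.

Answer: SAME — A ⇓ T, B ⇓ T

Reduction:
Term A:
  start: ¬¬((T ∨ F) ∨ (F ∧ F))
  →1  (T ∨ F) ∨ (F ∧ F)
  →2  T ∨ (F ∧ F)
  →3  T

Term B:
  start: ¬((¬T ∧ ¬T) ∨ T) ∨ (((F ∨ (T ∧ T)) ∧ ((T ∧ T) ∧ (T ∨ T))) ∨ ((F ∧ F) ∨ T))
  →1  (¬(¬T ∧ ¬T) ∧ ¬T) ∨ (((F ∨ (T ∧ T)) ∧ ((T ∧ T) ∧ (T ∨ T))) ∨ ((F ∧ F) ∨ T))
  →2  ((¬¬T ∨ ¬¬T) ∧ ¬T) ∨ (((F ∨ (T ∧ T)) ∧ ((T ∧ T) ∧ (T ∨ T))) ∨ ((F ∧ F) ∨ T))
  →3  (¬¬T ∧ ¬T) ∨ (((F ∨ (T ∧ T)) ∧ ((T ∧ T) ∧ (T ∨ T))) ∨ ((F ∧ F) ∨ T))
  →4  (T ∧ ¬T) ∨ (((F ∨ (T ∧ T)) ∧ ((T ∧ T) ∧ (T ∨ T))) ∨ ((F ∧ F) ∨ T))
  →5  ¬T ∨ (((F ∨ (T ∧ T)) ∧ ((T ∧ T) ∧ (T ∨ T))) ∨ ((F ∧ F) ∨ T))
  →6  F ∨ (((F ∨ (T ∧ T)) ∧ ((T ∧ T) ∧ (T ∨ T))) ∨ ((F ∧ F) ∨ T))
  →7  ((F ∨ (T ∧ T)) ∧ ((T ∧ T) ∧ (T ∨ T))) ∨ ((F ∧ F) ∨ T)
  →8  ((T ∧ T) ∧ ((T ∧ T) ∧ (T ∨ T))) ∨ ((F ∧ F) ∨ T)
  →9  (T ∧ ((T ∧ T) ∧ (T ∨ T))) ∨ ((F ∧ F) ∨ T)
  →10  ((T ∧ T) ∧ (T ∨ T)) ∨ ((F ∧ F) ∨ T)
  →11  (T ∧ (T ∨ T)) ∨ ((F ∧ F) ∨ T)
  →12  (T ∨ T) ∨ ((F ∧ F) ∨ T)
  →13  T ∨ ((F ∧ F) ∨ T)
  →14  T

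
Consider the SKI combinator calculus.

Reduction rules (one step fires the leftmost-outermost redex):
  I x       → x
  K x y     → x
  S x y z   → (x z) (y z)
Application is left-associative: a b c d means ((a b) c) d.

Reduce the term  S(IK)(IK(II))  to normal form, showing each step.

Answer: normal form = SK(KI)  (in 3 steps)

Working:
  start: S(IK)(IK(II))
  step 1: SK(IK(II))
  step 2: SK(K(II))
  step 3: SK(KI)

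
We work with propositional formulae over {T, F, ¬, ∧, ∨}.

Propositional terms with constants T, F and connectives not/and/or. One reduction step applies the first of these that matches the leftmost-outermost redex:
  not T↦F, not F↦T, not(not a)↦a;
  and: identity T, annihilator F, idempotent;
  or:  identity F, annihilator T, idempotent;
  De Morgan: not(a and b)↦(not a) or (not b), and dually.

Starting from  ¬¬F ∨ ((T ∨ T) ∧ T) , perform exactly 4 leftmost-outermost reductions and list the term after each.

Answer: after 4 steps: T

Derivation:
  start: ¬¬F ∨ ((T ∨ T) ∧ T)
  step 1: F ∨ ((T ∨ T) ∧ T)
  step 2: (T ∨ T) ∧ T
  step 3: T ∨ T
  step 4: T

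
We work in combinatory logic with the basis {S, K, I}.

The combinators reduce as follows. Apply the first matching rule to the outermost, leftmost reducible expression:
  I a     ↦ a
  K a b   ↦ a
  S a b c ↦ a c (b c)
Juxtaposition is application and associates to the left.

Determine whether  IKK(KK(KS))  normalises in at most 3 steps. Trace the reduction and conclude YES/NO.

  start: IKK(KK(KS))
  step 1: KK(KK(KS))
  step 2: K

Answer: YES — reaches normal form K in 2 ≤ 3 steps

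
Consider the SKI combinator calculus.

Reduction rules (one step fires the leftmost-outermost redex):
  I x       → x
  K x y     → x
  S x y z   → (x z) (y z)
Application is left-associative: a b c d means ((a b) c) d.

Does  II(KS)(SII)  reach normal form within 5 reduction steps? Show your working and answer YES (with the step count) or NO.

Answer: YES — reaches normal form S in 3 ≤ 5 steps

Working:
  start: II(KS)(SII)
  step 1: I(KS)(SII)
  step 2: KS(SII)
  step 3: S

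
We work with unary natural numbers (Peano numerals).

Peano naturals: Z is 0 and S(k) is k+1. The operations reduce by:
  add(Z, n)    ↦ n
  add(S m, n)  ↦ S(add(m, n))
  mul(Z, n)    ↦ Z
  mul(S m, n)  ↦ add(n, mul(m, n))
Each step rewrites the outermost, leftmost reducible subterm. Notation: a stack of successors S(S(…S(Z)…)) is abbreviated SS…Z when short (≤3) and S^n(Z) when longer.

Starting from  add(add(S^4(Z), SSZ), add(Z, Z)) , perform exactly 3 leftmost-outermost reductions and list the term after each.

  start: add(add(S^4(Z), SSZ), add(Z, Z))
  step 1: add(S(add(SSSZ, SSZ)), add(Z, Z))
  step 2: S(add(add(SSSZ, SSZ), add(Z, Z)))
  step 3: S(add(S(add(SSZ, SSZ)), add(Z, Z)))

Answer: after 3 steps: S(add(S(add(SSZ, SSZ)), add(Z, Z)))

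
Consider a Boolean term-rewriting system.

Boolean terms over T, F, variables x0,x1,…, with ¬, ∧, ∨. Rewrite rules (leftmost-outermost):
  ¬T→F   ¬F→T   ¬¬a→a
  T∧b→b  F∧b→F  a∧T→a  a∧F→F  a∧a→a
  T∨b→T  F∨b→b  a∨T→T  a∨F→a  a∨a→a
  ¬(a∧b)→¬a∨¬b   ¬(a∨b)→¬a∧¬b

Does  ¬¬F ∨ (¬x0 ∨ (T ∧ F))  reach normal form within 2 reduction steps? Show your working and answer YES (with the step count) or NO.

  start: ¬¬F ∨ (¬x0 ∨ (T ∧ F))
  →1  F ∨ (¬x0 ∨ (T ∧ F))
  →2  ¬x0 ∨ (T ∧ F)

Answer: NO — after 2 steps the term is ¬x0 ∨ (T ∧ F), not yet normal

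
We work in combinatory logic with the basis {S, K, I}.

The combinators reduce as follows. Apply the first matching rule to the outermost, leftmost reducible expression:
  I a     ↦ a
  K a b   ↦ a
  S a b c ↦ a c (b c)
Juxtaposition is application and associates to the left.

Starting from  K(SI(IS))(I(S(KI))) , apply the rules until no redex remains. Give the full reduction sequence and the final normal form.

  start: K(SI(IS))(I(S(KI)))
  [1] SI(IS)
  [2] SIS

Answer: normal form = SIS  (in 2 steps)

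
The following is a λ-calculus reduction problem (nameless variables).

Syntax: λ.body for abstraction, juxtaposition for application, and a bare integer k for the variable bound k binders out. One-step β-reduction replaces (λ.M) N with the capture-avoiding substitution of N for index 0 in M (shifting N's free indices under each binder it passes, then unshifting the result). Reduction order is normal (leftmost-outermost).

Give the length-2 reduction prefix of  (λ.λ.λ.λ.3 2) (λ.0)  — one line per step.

Answer: after 2 steps: λ.λ.λ.2

Working:
  start: (λ.λ.λ.λ.3 2) (λ.0)
  [1] λ.λ.λ.(λ.0) 2
  [2] λ.λ.λ.2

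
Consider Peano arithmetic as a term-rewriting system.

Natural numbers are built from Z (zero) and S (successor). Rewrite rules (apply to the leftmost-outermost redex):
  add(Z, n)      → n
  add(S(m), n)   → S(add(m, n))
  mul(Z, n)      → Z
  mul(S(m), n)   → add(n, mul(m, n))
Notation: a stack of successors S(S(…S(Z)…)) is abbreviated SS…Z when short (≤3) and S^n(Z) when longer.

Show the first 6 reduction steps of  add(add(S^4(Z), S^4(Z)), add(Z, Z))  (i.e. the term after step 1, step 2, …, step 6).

Answer: after 6 steps: S(S(S(add(add(SZ, S^4(Z)), add(Z, Z)))))

Working:
  start: add(add(S^4(Z), S^4(Z)), add(Z, Z))
  [1] add(S(add(SSSZ, S^4(Z))), add(Z, Z))
  [2] S(add(add(SSSZ, S^4(Z)), add(Z, Z)))
  [3] S(add(S(add(SSZ, S^4(Z))), add(Z, Z)))
  [4] S(S(add(add(SSZ, S^4(Z)), add(Z, Z))))
  [5] S(S(add(S(add(SZ, S^4(Z))), add(Z, Z))))
  [6] S(S(S(add(add(SZ, S^4(Z)), add(Z, Z)))))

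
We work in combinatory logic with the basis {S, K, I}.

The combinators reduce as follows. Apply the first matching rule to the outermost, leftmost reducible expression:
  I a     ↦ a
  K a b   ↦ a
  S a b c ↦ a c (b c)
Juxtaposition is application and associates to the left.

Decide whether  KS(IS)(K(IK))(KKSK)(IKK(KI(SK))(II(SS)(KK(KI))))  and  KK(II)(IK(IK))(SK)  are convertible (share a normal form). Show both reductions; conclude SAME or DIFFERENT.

Answer: SAME — A ⇓ KK, B ⇓ KK

Reduction:
Term A:
  start: KS(IS)(K(IK))(KKSK)(IKK(KI(SK))(II(SS)(KK(KI))))
  →1  S(K(IK))(KKSK)(IKK(KI(SK))(II(SS)(KK(KI))))
  →2  K(IK)(IKK(KI(SK))(II(SS)(KK(KI))))(KKSK(IKK(KI(SK))(II(SS)(KK(KI)))))
  →3  IK(KKSK(IKK(KI(SK))(II(SS)(KK(KI)))))
  →4  K(KKSK(IKK(KI(SK))(II(SS)(KK(KI)))))
  →5  K(KK(IKK(KI(SK))(II(SS)(KK(KI)))))
  →6  KK

Term B:
  start: KK(II)(IK(IK))(SK)
  →1  K(IK(IK))(SK)
  →2  IK(IK)
  →3  K(IK)
  →4  KK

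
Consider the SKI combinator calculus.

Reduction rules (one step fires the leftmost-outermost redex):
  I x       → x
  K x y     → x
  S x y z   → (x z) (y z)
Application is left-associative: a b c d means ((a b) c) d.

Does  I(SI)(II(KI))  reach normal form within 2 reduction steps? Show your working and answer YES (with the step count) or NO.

  start: I(SI)(II(KI))
  step 1: SI(II(KI))
  step 2: SI(I(KI))

Answer: NO — after 2 steps the term is SI(I(KI)), not yet normal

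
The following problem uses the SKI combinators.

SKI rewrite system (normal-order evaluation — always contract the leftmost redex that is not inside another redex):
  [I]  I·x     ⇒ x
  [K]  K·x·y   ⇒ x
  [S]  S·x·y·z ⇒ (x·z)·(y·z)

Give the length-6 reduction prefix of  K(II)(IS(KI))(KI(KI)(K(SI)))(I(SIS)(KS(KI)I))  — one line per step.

Answer: after 6 steps: SI

Working:
  start: K(II)(IS(KI))(KI(KI)(K(SI)))(I(SIS)(KS(KI)I))
  [1] II(KI(KI)(K(SI)))(I(SIS)(KS(KI)I))
  [2] I(KI(KI)(K(SI)))(I(SIS)(KS(KI)I))
  [3] KI(KI)(K(SI))(I(SIS)(KS(KI)I))
  [4] I(K(SI))(I(SIS)(KS(KI)I))
  [5] K(SI)(I(SIS)(KS(KI)I))
  [6] SI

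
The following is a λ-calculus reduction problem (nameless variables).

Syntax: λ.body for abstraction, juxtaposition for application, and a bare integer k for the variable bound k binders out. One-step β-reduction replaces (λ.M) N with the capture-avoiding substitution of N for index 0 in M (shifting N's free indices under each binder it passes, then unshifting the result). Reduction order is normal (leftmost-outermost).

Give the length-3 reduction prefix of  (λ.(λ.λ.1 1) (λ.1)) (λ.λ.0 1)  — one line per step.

Answer: after 3 steps: λ.λ.λ.0 1

Derivation:
  start: (λ.(λ.λ.1 1) (λ.1)) (λ.λ.0 1)
  →1  (λ.λ.1 1) (λ.λ.λ.0 1)
  →2  λ.(λ.λ.λ.0 1) (λ.λ.λ.0 1)
  →3  λ.λ.λ.0 1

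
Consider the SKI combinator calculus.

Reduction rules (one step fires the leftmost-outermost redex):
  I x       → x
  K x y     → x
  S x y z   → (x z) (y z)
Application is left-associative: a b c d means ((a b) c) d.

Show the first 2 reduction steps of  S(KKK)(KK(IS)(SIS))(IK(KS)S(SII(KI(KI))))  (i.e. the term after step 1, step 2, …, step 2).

  start: S(KKK)(KK(IS)(SIS))(IK(KS)S(SII(KI(KI))))
  step 1: KKK(IK(KS)S(SII(KI(KI))))(KK(IS)(SIS)(IK(KS)S(SII(KI(KI)))))
  step 2: K(IK(KS)S(SII(KI(KI))))(KK(IS)(SIS)(IK(KS)S(SII(KI(KI)))))

Answer: after 2 steps: K(IK(KS)S(SII(KI(KI))))(KK(IS)(SIS)(IK(KS)S(SII(KI(KI)))))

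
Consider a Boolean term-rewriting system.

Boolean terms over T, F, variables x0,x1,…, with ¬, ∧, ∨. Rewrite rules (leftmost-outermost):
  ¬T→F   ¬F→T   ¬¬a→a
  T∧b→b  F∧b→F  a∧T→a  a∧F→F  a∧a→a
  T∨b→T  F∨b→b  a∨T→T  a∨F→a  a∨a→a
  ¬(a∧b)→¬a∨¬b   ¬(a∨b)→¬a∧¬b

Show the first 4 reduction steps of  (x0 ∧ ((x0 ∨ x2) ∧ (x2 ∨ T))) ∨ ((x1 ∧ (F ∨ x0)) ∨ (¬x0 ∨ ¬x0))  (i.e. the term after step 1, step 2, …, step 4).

  start: (x0 ∧ ((x0 ∨ x2) ∧ (x2 ∨ T))) ∨ ((x1 ∧ (F ∨ x0)) ∨ (¬x0 ∨ ¬x0))
  [1] (x0 ∧ ((x0 ∨ x2) ∧ T)) ∨ ((x1 ∧ (F ∨ x0)) ∨ (¬x0 ∨ ¬x0))
  [2] (x0 ∧ (x0 ∨ x2)) ∨ ((x1 ∧ (F ∨ x0)) ∨ (¬x0 ∨ ¬x0))
  [3] (x0 ∧ (x0 ∨ x2)) ∨ ((x1 ∧ x0) ∨ (¬x0 ∨ ¬x0))
  [4] (x0 ∧ (x0 ∨ x2)) ∨ ((x1 ∧ x0) ∨ ¬x0)

Answer: after 4 steps: (x0 ∧ (x0 ∨ x2)) ∨ ((x1 ∧ x0) ∨ ¬x0)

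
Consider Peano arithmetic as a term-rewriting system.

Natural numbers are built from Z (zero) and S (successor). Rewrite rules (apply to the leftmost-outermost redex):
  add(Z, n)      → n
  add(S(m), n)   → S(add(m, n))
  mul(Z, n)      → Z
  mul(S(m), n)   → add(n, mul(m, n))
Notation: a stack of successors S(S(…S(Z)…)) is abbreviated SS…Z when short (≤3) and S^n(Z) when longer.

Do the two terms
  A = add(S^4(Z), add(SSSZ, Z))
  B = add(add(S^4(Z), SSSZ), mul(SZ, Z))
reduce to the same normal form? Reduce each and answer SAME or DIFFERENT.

Term A:
  start: add(S^4(Z), add(SSSZ, Z))
  step 1: S(add(SSSZ, add(SSSZ, Z)))
  step 2: S(S(add(SSZ, add(SSSZ, Z))))
  step 3: S(S(S(add(SZ, add(SSSZ, Z)))))
  step 4: S(S(S(S(add(Z, add(SSSZ, Z))))))
  step 5: S(S(S(S(add(SSSZ, Z)))))
  step 6: S(S(S(S(S(add(SSZ, Z))))))
  step 7: S(S(S(S(S(S(add(SZ, Z)))))))
  step 8: S(S(S(S(S(S(S(add(Z, Z))))))))
  step 9: S^7(Z)

Term B:
  start: add(add(S^4(Z), SSSZ), mul(SZ, Z))
  step 1: add(S(add(SSSZ, SSSZ)), mul(SZ, Z))
  step 2: S(add(add(SSSZ, SSSZ), mul(SZ, Z)))
  step 3: S(add(S(add(SSZ, SSSZ)), mul(SZ, Z)))
  step 4: S(S(add(add(SSZ, SSSZ), mul(SZ, Z))))
  step 5: S(S(add(S(add(SZ, SSSZ)), mul(SZ, Z))))
  step 6: S(S(S(add(add(SZ, SSSZ), mul(SZ, Z)))))
  step 7: S(S(S(add(S(add(Z, SSSZ)), mul(SZ, Z)))))
  step 8: S(S(S(S(add(add(Z, SSSZ), mul(SZ, Z))))))
  step 9: S(S(S(S(add(SSSZ, mul(SZ, Z))))))
  step 10: S(S(S(S(S(add(SSZ, mul(SZ, Z)))))))
  step 11: S(S(S(S(S(S(add(SZ, mul(SZ, Z))))))))
  step 12: S(S(S(S(S(S(S(add(Z, mul(SZ, Z)))))))))
  step 13: S(S(S(S(S(S(S(mul(SZ, Z))))))))
  step 14: S(S(S(S(S(S(S(add(Z, mul(Z, Z)))))))))
  step 15: S(S(S(S(S(S(S(mul(Z, Z))))))))
  step 16: S^7(Z)

Answer: SAME — A ⇓ S^7(Z), B ⇓ S^7(Z)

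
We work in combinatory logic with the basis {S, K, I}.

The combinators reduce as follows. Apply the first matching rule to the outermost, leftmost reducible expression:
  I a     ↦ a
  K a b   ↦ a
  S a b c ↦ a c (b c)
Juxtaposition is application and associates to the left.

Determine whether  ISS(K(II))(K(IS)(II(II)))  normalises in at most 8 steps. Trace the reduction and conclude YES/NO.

Answer: YES — reaches normal form SSI in 6 ≤ 8 steps

Working:
  start: ISS(K(II))(K(IS)(II(II)))
  →1  SS(K(II))(K(IS)(II(II)))
  →2  S(K(IS)(II(II)))(K(II)(K(IS)(II(II))))
  →3  S(IS)(K(II)(K(IS)(II(II))))
  →4  SS(K(II)(K(IS)(II(II))))
  →5  SS(II)
  →6  SSI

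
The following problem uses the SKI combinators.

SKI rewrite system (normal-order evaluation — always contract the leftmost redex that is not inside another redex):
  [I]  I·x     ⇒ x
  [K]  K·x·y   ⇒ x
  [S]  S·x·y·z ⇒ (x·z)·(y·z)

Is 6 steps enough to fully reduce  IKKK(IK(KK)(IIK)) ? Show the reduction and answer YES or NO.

Answer: YES — reaches normal form K(KK) in 4 ≤ 6 steps

Derivation:
  start: IKKK(IK(KK)(IIK))
  →1  KKK(IK(KK)(IIK))
  →2  K(IK(KK)(IIK))
  →3  K(K(KK)(IIK))
  →4  K(KK)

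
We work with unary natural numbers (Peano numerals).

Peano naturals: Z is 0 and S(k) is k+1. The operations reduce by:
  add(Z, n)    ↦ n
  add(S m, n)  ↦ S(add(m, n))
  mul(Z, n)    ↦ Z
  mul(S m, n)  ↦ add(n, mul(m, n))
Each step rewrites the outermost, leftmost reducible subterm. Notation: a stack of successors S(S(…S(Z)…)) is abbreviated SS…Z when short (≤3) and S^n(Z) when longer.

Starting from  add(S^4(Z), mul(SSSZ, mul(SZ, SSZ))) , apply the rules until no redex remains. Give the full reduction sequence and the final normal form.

  start: add(S^4(Z), mul(SSSZ, mul(SZ, SSZ)))
  step 1: S(add(SSSZ, mul(SSSZ, mul(SZ, SSZ))))
  step 2: S(S(add(SSZ, mul(SSSZ, mul(SZ, SSZ)))))
  step 3: S(S(S(add(SZ, mul(SSSZ, mul(SZ, SSZ))))))
  step 4: S(S(S(S(add(Z, mul(SSSZ, mul(SZ, SSZ)))))))
  step 5: S(S(S(S(mul(SSSZ, mul(SZ, SSZ))))))
  step 6: S(S(S(S(add(mul(SZ, SSZ), mul(SSZ, mul(SZ, SSZ)))))))
  step 7: S(S(S(S(add(add(SSZ, mul(Z, SSZ)), mul(SSZ, mul(SZ, SSZ)))))))
  step 8: S(S(S(S(add(S(add(SZ, mul(Z, SSZ))), mul(SSZ, mul(SZ, SSZ)))))))
  step 9: S(S(S(S(S(add(add(SZ, mul(Z, SSZ)), mul(SSZ, mul(SZ, SSZ))))))))
  step 10: S(S(S(S(S(add(S(add(Z, mul(Z, SSZ))), mul(SSZ, mul(SZ, SSZ))))))))
  step 11: S(S(S(S(S(S(add(add(Z, mul(Z, SSZ)), mul(SSZ, mul(SZ, SSZ)))))))))
  step 12: S(S(S(S(S(S(add(mul(Z, SSZ), mul(SSZ, mul(SZ, SSZ)))))))))
  step 13: S(S(S(S(S(S(add(Z, mul(SSZ, mul(SZ, SSZ)))))))))
  step 14: S(S(S(S(S(S(mul(SSZ, mul(SZ, SSZ))))))))
  step 15: S(S(S(S(S(S(add(mul(SZ, SSZ), mul(SZ, mul(SZ, SSZ)))))))))
  step 16: S(S(S(S(S(S(add(add(SSZ, mul(Z, SSZ)), mul(SZ, mul(SZ, SSZ)))))))))
  step 17: S(S(S(S(S(S(add(S(add(SZ, mul(Z, SSZ))), mul(SZ, mul(SZ, SSZ)))))))))
  step 18: S(S(S(S(S(S(S(add(add(SZ, mul(Z, SSZ)), mul(SZ, mul(SZ, SSZ))))))))))
  step 19: S(S(S(S(S(S(S(add(S(add(Z, mul(Z, SSZ))), mul(SZ, mul(SZ, SSZ))))))))))
  step 20: S(S(S(S(S(S(S(S(add(add(Z, mul(Z, SSZ)), mul(SZ, mul(SZ, SSZ)))))))))))
  step 21: S(S(S(S(S(S(S(S(add(mul(Z, SSZ), mul(SZ, mul(SZ, SSZ)))))))))))
  step 22: S(S(S(S(S(S(S(S(add(Z, mul(SZ, mul(SZ, SSZ)))))))))))
  step 23: S(S(S(S(S(S(S(S(mul(SZ, mul(SZ, SSZ))))))))))
  step 24: S(S(S(S(S(S(S(S(add(mul(SZ, SSZ), mul(Z, mul(SZ, SSZ)))))))))))
  step 25: S(S(S(S(S(S(S(S(add(add(SSZ, mul(Z, SSZ)), mul(Z, mul(SZ, SSZ)))))))))))
  step 26: S(S(S(S(S(S(S(S(add(S(add(SZ, mul(Z, SSZ))), mul(Z, mul(SZ, SSZ)))))))))))
  step 27: S(S(S(S(S(S(S(S(S(add(add(SZ, mul(Z, SSZ)), mul(Z, mul(SZ, SSZ))))))))))))
  step 28: S(S(S(S(S(S(S(S(S(add(S(add(Z, mul(Z, SSZ))), mul(Z, mul(SZ, SSZ))))))))))))
  step 29: S(S(S(S(S(S(S(S(S(S(add(add(Z, mul(Z, SSZ)), mul(Z, mul(SZ, SSZ)))))))))))))
  step 30: S(S(S(S(S(S(S(S(S(S(add(mul(Z, SSZ), mul(Z, mul(SZ, SSZ)))))))))))))
  step 31: S(S(S(S(S(S(S(S(S(S(add(Z, mul(Z, mul(SZ, SSZ)))))))))))))
  step 32: S(S(S(S(S(S(S(S(S(S(mul(Z, mul(SZ, SSZ))))))))))))
  step 33: S^10(Z)

Answer: normal form = S^10(Z)  (in 33 steps)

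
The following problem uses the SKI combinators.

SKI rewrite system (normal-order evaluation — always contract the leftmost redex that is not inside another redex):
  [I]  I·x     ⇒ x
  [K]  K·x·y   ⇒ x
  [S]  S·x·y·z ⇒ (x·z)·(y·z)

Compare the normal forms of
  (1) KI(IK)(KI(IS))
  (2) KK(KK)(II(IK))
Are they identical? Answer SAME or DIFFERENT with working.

Term A:
  start: KI(IK)(KI(IS))
  →1  I(KI(IS))
  →2  KI(IS)
  →3  I

Term B:
  start: KK(KK)(II(IK))
  →1  K(II(IK))
  →2  K(I(IK))
  →3  K(IK)
  →4  KK

Answer: DIFFERENT — A ⇓ I, B ⇓ KK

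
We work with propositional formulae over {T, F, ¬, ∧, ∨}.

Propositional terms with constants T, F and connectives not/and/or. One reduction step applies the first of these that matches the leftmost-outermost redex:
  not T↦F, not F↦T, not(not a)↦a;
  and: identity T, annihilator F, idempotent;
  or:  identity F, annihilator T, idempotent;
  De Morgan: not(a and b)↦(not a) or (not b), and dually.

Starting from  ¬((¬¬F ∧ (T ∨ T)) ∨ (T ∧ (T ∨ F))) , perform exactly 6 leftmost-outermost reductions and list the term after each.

  start: ¬((¬¬F ∧ (T ∨ T)) ∨ (T ∧ (T ∨ F)))
  [1] ¬(¬¬F ∧ (T ∨ T)) ∧ ¬(T ∧ (T ∨ F))
  [2] (¬¬¬F ∨ ¬(T ∨ T)) ∧ ¬(T ∧ (T ∨ F))
  [3] (¬F ∨ ¬(T ∨ T)) ∧ ¬(T ∧ (T ∨ F))
  [4] (T ∨ ¬(T ∨ T)) ∧ ¬(T ∧ (T ∨ F))
  [5] T ∧ ¬(T ∧ (T ∨ F))
  [6] ¬(T ∧ (T ∨ F))

Answer: after 6 steps: ¬(T ∧ (T ∨ F))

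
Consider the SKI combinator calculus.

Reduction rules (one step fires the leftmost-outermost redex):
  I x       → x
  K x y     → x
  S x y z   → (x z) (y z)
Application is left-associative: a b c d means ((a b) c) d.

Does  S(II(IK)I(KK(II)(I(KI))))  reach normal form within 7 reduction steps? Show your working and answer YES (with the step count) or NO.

  start: S(II(IK)I(KK(II)(I(KI))))
  step 1: S(I(IK)I(KK(II)(I(KI))))
  step 2: S(IKI(KK(II)(I(KI))))
  step 3: S(KI(KK(II)(I(KI))))
  step 4: SI

Answer: YES — reaches normal form SI in 4 ≤ 7 steps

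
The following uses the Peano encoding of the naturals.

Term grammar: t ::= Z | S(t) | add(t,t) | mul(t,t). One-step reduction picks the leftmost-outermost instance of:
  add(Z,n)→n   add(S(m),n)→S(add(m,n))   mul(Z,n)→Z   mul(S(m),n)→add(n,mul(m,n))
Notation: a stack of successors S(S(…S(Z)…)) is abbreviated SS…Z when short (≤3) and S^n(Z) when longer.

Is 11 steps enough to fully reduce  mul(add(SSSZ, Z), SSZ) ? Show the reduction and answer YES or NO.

  start: mul(add(SSSZ, Z), SSZ)
  →1  mul(S(add(SSZ, Z)), SSZ)
  →2  add(SSZ, mul(add(SSZ, Z), SSZ))
  →3  S(add(SZ, mul(add(SSZ, Z), SSZ)))
  →4  S(S(add(Z, mul(add(SSZ, Z), SSZ))))
  →5  S(S(mul(add(SSZ, Z), SSZ)))
  →6  S(S(mul(S(add(SZ, Z)), SSZ)))
  →7  S(S(add(SSZ, mul(add(SZ, Z), SSZ))))
  →8  S(S(S(add(SZ, mul(add(SZ, Z), SSZ)))))
  →9  S(S(S(S(add(Z, mul(add(SZ, Z), SSZ))))))
  →10  S(S(S(S(mul(add(SZ, Z), SSZ)))))
  →11  S(S(S(S(mul(S(add(Z, Z)), SSZ)))))

Answer: NO — after 11 steps the term is S(S(S(S(mul(S(add(Z, Z)), SSZ))))), not yet normal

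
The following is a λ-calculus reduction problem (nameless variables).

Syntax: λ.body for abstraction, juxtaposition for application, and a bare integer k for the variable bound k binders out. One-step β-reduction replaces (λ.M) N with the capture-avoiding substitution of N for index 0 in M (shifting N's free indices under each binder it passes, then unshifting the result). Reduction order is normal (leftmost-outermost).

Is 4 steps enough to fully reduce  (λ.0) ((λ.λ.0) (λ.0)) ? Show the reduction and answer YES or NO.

  start: (λ.0) ((λ.λ.0) (λ.0))
  →1  (λ.λ.0) (λ.0)
  →2  λ.0

Answer: YES — reaches normal form λ.0 in 2 ≤ 4 steps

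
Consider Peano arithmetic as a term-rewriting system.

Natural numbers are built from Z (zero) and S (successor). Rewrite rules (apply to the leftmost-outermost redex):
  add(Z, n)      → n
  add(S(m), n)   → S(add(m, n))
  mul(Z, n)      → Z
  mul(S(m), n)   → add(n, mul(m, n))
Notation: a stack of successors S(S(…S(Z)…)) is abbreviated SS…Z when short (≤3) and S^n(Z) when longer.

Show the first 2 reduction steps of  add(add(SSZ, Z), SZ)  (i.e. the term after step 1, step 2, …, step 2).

Answer: after 2 steps: S(add(add(SZ, Z), SZ))

Working:
  start: add(add(SSZ, Z), SZ)
  →1  add(S(add(SZ, Z)), SZ)
  →2  S(add(add(SZ, Z), SZ))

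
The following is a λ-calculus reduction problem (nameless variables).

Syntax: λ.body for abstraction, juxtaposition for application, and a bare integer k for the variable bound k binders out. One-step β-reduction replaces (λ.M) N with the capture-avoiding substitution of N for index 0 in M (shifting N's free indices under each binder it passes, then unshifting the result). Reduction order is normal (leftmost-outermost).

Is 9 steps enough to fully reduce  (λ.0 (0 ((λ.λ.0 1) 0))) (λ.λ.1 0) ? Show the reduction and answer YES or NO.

  start: (λ.0 (0 ((λ.λ.0 1) 0))) (λ.λ.1 0)
  [1] (λ.λ.1 0) ((λ.λ.1 0) ((λ.λ.0 1) (λ.λ.1 0)))
  [2] λ.(λ.λ.1 0) ((λ.λ.0 1) (λ.λ.1 0)) 0
  [3] λ.(λ.(λ.λ.0 1) (λ.λ.1 0) 0) 0
  [4] λ.(λ.λ.0 1) (λ.λ.1 0) 0
  [5] λ.(λ.0 (λ.λ.1 0)) 0
  [6] λ.0 (λ.λ.1 0)

Answer: YES — reaches normal form λ.0 (λ.λ.1 0) in 6 ≤ 9 steps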